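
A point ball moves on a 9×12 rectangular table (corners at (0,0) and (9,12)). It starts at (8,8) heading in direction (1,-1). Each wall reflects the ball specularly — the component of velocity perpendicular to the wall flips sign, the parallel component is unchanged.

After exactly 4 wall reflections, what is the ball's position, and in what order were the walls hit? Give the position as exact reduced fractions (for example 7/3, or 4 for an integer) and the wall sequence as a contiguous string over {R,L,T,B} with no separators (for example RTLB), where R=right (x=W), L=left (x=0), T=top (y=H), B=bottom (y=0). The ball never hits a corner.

1. t=1 → R at (9,7); v=(-1,-1)
2. t=7 → B at (2,0); v=(-1,1)
3. t=2 → L at (0,2); v=(1,1)
4. t=9 → R at (9,11); v=(-1,1)

Final position: (9,11)
Wall sequence: RBLR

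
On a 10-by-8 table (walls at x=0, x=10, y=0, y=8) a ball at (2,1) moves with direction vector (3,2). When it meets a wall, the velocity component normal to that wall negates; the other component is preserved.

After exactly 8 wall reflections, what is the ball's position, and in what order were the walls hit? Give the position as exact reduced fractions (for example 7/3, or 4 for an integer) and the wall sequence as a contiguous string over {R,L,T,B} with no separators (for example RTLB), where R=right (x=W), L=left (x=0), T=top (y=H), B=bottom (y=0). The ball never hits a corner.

1. t=8/3 → R at (10,19/3); v=(-3,2)
2. t=5/6 → T at (15/2,8); v=(-3,-2)
3. t=5/2 → L at (0,3); v=(3,-2)
4. t=3/2 → B at (9/2,0); v=(3,2)
5. t=11/6 → R at (10,11/3); v=(-3,2)
6. t=13/6 → T at (7/2,8); v=(-3,-2)
7. t=7/6 → L at (0,17/3); v=(3,-2)
8. t=17/6 → B at (17/2,0); v=(3,2)

Final position: (17/2,0)
Wall sequence: RTLBRTLB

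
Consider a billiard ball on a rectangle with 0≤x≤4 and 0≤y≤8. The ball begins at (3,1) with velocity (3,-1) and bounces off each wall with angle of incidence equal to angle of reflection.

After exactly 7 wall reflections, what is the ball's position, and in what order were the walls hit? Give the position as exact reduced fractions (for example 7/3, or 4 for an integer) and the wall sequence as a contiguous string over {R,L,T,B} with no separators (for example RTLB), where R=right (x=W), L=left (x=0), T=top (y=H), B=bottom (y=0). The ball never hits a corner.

1. t=1/3 → R at (4,2/3); v=(-3,-1)
2. t=2/3 → B at (2,0); v=(-3,1)
3. t=2/3 → L at (0,2/3); v=(3,1)
4. t=4/3 → R at (4,2); v=(-3,1)
5. t=4/3 → L at (0,10/3); v=(3,1)
6. t=4/3 → R at (4,14/3); v=(-3,1)
7. t=4/3 → L at (0,6); v=(3,1)

Final position: (0,6)
Wall sequence: RBLRLRL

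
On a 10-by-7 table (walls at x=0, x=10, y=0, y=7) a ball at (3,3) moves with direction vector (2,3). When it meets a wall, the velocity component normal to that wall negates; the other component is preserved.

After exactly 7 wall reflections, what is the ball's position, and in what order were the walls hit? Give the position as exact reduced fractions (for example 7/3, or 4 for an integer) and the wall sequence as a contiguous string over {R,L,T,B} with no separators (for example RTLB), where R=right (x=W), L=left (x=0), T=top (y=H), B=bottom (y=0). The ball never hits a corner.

1. t=4/3 → T at (17/3,7); v=(2,-3)
2. t=13/6 → R at (10,1/2); v=(-2,-3)
3. t=1/6 → B at (29/3,0); v=(-2,3)
4. t=7/3 → T at (5,7); v=(-2,-3)
5. t=7/3 → B at (1/3,0); v=(-2,3)
6. t=1/6 → L at (0,1/2); v=(2,3)
7. t=13/6 → T at (13/3,7); v=(2,-3)

Final position: (13/3,7)
Wall sequence: TRBTBLT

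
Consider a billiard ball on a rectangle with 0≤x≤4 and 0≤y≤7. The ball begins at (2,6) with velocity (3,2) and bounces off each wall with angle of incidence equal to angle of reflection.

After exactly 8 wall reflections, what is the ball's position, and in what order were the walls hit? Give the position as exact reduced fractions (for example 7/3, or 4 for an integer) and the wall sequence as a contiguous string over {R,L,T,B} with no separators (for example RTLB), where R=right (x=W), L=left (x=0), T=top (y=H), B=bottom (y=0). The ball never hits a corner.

Final position: (0,20/3)
Wall sequence: TRLRBLRL

1. t=1/2 → T at (7/2,7); v=(3,-2)
2. t=1/6 → R at (4,20/3); v=(-3,-2)
3. t=4/3 → L at (0,4); v=(3,-2)
4. t=4/3 → R at (4,4/3); v=(-3,-2)
5. t=2/3 → B at (2,0); v=(-3,2)
6. t=2/3 → L at (0,4/3); v=(3,2)
7. t=4/3 → R at (4,4); v=(-3,2)
8. t=4/3 → L at (0,20/3); v=(3,2)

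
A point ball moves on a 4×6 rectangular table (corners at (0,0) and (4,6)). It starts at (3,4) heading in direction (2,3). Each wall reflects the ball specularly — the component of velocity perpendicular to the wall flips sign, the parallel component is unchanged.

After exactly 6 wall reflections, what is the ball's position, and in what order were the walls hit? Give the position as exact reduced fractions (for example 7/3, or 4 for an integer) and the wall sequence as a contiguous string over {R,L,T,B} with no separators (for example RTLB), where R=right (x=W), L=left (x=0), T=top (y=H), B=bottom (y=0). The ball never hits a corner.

1. t=1/2 → R at (4,11/2); v=(-2,3)
2. t=1/6 → T at (11/3,6); v=(-2,-3)
3. t=11/6 → L at (0,1/2); v=(2,-3)
4. t=1/6 → B at (1/3,0); v=(2,3)
5. t=11/6 → R at (4,11/2); v=(-2,3)
6. t=1/6 → T at (11/3,6); v=(-2,-3)

Final position: (11/3,6)
Wall sequence: RTLBRT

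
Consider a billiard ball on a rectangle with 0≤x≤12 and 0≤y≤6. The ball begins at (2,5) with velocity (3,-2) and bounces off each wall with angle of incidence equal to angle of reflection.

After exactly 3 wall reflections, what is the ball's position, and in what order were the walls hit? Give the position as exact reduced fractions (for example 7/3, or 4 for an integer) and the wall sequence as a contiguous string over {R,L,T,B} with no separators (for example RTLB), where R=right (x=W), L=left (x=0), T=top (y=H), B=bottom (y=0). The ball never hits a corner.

1. t=5/2 → B at (19/2,0); v=(3,2)
2. t=5/6 → R at (12,5/3); v=(-3,2)
3. t=13/6 → T at (11/2,6); v=(-3,-2)

Final position: (11/2,6)
Wall sequence: BRT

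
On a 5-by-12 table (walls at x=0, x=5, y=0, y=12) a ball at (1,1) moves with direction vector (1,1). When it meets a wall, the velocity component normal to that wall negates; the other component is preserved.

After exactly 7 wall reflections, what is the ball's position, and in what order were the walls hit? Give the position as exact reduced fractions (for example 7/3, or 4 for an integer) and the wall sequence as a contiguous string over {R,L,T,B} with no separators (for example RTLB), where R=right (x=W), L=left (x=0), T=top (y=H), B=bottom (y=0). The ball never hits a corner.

Final position: (5,1)
Wall sequence: RLTRLBR

1. t=4 → R at (5,5); v=(-1,1)
2. t=5 → L at (0,10); v=(1,1)
3. t=2 → T at (2,12); v=(1,-1)
4. t=3 → R at (5,9); v=(-1,-1)
5. t=5 → L at (0,4); v=(1,-1)
6. t=4 → B at (4,0); v=(1,1)
7. t=1 → R at (5,1); v=(-1,1)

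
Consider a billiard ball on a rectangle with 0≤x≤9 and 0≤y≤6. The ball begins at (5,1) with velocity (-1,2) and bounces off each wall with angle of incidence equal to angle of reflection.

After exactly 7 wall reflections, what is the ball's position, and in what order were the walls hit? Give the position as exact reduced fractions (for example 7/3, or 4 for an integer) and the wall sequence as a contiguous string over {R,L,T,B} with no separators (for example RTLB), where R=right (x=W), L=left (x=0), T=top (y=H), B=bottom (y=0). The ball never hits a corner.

Final position: (17/2,6)
Wall sequence: TLBTBRT

1. t=5/2 → T at (5/2,6); v=(-1,-2)
2. t=5/2 → L at (0,1); v=(1,-2)
3. t=1/2 → B at (1/2,0); v=(1,2)
4. t=3 → T at (7/2,6); v=(1,-2)
5. t=3 → B at (13/2,0); v=(1,2)
6. t=5/2 → R at (9,5); v=(-1,2)
7. t=1/2 → T at (17/2,6); v=(-1,-2)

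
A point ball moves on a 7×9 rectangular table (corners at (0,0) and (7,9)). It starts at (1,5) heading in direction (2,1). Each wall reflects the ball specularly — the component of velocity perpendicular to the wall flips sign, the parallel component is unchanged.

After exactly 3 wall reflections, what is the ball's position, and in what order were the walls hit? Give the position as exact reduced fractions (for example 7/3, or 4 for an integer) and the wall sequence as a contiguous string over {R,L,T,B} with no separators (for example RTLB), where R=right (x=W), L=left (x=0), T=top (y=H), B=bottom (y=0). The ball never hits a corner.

Final position: (0,13/2)
Wall sequence: RTL

1. t=3 → R at (7,8); v=(-2,1)
2. t=1 → T at (5,9); v=(-2,-1)
3. t=5/2 → L at (0,13/2); v=(2,-1)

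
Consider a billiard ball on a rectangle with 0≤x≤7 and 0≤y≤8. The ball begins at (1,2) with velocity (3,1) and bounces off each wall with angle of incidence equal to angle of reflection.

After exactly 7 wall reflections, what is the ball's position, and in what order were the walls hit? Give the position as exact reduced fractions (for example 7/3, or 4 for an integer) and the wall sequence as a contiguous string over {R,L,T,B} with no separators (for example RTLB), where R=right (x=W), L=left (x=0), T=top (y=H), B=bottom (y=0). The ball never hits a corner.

Final position: (0,1/3)
Wall sequence: RLTRLRL

1. t=2 → R at (7,4); v=(-3,1)
2. t=7/3 → L at (0,19/3); v=(3,1)
3. t=5/3 → T at (5,8); v=(3,-1)
4. t=2/3 → R at (7,22/3); v=(-3,-1)
5. t=7/3 → L at (0,5); v=(3,-1)
6. t=7/3 → R at (7,8/3); v=(-3,-1)
7. t=7/3 → L at (0,1/3); v=(3,-1)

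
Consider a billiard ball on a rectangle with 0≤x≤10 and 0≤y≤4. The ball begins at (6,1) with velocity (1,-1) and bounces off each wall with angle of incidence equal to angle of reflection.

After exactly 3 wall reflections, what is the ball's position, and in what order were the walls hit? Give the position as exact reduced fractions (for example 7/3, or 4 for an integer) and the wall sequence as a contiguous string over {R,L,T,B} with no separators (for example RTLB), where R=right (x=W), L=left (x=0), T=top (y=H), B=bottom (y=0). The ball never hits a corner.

Final position: (9,4)
Wall sequence: BRT

1. t=1 → B at (7,0); v=(1,1)
2. t=3 → R at (10,3); v=(-1,1)
3. t=1 → T at (9,4); v=(-1,-1)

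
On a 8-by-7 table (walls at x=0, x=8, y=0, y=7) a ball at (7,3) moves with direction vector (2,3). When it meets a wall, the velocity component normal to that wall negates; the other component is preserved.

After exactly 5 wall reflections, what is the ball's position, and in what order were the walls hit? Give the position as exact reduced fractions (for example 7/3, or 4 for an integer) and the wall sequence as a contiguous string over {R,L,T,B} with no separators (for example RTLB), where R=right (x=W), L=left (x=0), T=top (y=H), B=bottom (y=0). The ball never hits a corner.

Final position: (3,7)
Wall sequence: RTBLT

1. t=1/2 → R at (8,9/2); v=(-2,3)
2. t=5/6 → T at (19/3,7); v=(-2,-3)
3. t=7/3 → B at (5/3,0); v=(-2,3)
4. t=5/6 → L at (0,5/2); v=(2,3)
5. t=3/2 → T at (3,7); v=(2,-3)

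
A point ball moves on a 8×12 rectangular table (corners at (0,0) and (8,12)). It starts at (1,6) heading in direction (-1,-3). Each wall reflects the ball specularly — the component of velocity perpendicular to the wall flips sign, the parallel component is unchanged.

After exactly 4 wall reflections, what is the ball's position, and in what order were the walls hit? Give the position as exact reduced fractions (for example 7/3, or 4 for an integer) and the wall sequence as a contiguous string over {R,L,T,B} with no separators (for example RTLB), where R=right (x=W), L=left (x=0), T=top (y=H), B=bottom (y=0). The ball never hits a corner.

1. t=1 → L at (0,3); v=(1,-3)
2. t=1 → B at (1,0); v=(1,3)
3. t=4 → T at (5,12); v=(1,-3)
4. t=3 → R at (8,3); v=(-1,-3)

Final position: (8,3)
Wall sequence: LBTR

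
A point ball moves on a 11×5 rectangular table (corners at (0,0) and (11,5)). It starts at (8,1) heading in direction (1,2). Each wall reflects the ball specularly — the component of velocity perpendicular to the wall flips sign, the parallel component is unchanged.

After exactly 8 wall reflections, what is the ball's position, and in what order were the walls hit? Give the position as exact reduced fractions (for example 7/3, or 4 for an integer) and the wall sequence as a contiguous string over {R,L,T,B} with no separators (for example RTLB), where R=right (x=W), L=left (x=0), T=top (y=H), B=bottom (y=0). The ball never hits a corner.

1. t=2 → T at (10,5); v=(1,-2)
2. t=1 → R at (11,3); v=(-1,-2)
3. t=3/2 → B at (19/2,0); v=(-1,2)
4. t=5/2 → T at (7,5); v=(-1,-2)
5. t=5/2 → B at (9/2,0); v=(-1,2)
6. t=5/2 → T at (2,5); v=(-1,-2)
7. t=2 → L at (0,1); v=(1,-2)
8. t=1/2 → B at (1/2,0); v=(1,2)

Final position: (1/2,0)
Wall sequence: TRBTBTLB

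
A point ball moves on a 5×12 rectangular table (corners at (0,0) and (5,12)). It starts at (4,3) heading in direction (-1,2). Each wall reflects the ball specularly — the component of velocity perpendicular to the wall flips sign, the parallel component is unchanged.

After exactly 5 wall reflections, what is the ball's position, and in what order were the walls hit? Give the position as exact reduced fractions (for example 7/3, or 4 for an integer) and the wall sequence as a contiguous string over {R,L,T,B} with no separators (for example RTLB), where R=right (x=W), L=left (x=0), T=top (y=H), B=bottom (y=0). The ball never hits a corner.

Final position: (0,7)
Wall sequence: LTRBL

1. t=4 → L at (0,11); v=(1,2)
2. t=1/2 → T at (1/2,12); v=(1,-2)
3. t=9/2 → R at (5,3); v=(-1,-2)
4. t=3/2 → B at (7/2,0); v=(-1,2)
5. t=7/2 → L at (0,7); v=(1,2)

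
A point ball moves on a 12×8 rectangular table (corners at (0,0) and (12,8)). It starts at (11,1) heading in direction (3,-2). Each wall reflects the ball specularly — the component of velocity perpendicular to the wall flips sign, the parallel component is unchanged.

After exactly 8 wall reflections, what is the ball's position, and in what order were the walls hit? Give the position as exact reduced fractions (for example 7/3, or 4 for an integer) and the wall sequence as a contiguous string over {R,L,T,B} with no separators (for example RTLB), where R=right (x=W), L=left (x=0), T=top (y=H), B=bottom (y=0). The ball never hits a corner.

1. t=1/3 → R at (12,1/3); v=(-3,-2)
2. t=1/6 → B at (23/2,0); v=(-3,2)
3. t=23/6 → L at (0,23/3); v=(3,2)
4. t=1/6 → T at (1/2,8); v=(3,-2)
5. t=23/6 → R at (12,1/3); v=(-3,-2)
6. t=1/6 → B at (23/2,0); v=(-3,2)
7. t=23/6 → L at (0,23/3); v=(3,2)
8. t=1/6 → T at (1/2,8); v=(3,-2)

Final position: (1/2,8)
Wall sequence: RBLTRBLT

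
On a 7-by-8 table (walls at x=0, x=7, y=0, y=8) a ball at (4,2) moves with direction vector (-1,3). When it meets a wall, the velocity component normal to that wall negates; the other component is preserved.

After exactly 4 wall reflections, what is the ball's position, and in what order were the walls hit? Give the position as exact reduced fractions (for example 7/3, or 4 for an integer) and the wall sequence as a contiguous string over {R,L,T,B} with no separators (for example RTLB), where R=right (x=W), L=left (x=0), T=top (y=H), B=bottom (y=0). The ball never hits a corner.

Final position: (10/3,8)
Wall sequence: TLBT

1. t=2 → T at (2,8); v=(-1,-3)
2. t=2 → L at (0,2); v=(1,-3)
3. t=2/3 → B at (2/3,0); v=(1,3)
4. t=8/3 → T at (10/3,8); v=(1,-3)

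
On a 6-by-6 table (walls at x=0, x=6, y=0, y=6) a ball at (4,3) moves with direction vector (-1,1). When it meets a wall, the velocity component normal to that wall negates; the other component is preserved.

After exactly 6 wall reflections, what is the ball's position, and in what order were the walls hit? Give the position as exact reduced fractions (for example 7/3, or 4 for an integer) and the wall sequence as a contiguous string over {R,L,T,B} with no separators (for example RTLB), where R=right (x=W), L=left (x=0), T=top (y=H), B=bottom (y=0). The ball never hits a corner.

1. t=3 → T at (1,6); v=(-1,-1)
2. t=1 → L at (0,5); v=(1,-1)
3. t=5 → B at (5,0); v=(1,1)
4. t=1 → R at (6,1); v=(-1,1)
5. t=5 → T at (1,6); v=(-1,-1)
6. t=1 → L at (0,5); v=(1,-1)

Final position: (0,5)
Wall sequence: TLBRTL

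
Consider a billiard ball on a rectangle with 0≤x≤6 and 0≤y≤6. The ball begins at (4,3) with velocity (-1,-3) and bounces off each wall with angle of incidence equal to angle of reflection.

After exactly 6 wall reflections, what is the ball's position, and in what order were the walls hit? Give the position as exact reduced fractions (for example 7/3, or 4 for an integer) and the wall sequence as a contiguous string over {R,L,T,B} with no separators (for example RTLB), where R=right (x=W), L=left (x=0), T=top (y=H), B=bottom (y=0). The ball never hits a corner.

1. t=1 → B at (3,0); v=(-1,3)
2. t=2 → T at (1,6); v=(-1,-3)
3. t=1 → L at (0,3); v=(1,-3)
4. t=1 → B at (1,0); v=(1,3)
5. t=2 → T at (3,6); v=(1,-3)
6. t=2 → B at (5,0); v=(1,3)

Final position: (5,0)
Wall sequence: BTLBTB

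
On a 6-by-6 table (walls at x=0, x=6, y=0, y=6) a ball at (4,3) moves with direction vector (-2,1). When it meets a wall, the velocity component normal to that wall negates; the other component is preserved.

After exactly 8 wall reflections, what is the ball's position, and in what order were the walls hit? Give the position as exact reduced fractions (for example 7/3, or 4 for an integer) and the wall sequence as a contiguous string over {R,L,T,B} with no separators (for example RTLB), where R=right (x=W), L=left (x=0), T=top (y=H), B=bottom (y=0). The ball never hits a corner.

1. t=2 → L at (0,5); v=(2,1)
2. t=1 → T at (2,6); v=(2,-1)
3. t=2 → R at (6,4); v=(-2,-1)
4. t=3 → L at (0,1); v=(2,-1)
5. t=1 → B at (2,0); v=(2,1)
6. t=2 → R at (6,2); v=(-2,1)
7. t=3 → L at (0,5); v=(2,1)
8. t=1 → T at (2,6); v=(2,-1)

Final position: (2,6)
Wall sequence: LTRLBRLT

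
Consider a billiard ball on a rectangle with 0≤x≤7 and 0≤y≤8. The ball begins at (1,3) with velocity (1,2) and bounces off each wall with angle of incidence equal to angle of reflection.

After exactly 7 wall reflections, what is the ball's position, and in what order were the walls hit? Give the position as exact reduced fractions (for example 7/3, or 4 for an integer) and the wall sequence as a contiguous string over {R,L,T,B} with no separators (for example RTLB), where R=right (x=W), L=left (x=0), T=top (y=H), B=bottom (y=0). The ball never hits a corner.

1. t=5/2 → T at (7/2,8); v=(1,-2)
2. t=7/2 → R at (7,1); v=(-1,-2)
3. t=1/2 → B at (13/2,0); v=(-1,2)
4. t=4 → T at (5/2,8); v=(-1,-2)
5. t=5/2 → L at (0,3); v=(1,-2)
6. t=3/2 → B at (3/2,0); v=(1,2)
7. t=4 → T at (11/2,8); v=(1,-2)

Final position: (11/2,8)
Wall sequence: TRBTLBT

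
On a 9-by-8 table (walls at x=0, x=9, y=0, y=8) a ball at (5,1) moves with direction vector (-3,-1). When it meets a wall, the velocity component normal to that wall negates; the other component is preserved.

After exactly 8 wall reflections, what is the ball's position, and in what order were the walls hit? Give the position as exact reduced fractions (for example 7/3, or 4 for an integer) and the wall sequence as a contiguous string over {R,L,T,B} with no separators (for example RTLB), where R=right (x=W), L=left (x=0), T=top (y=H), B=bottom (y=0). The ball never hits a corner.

1. t=1 → B at (2,0); v=(-3,1)
2. t=2/3 → L at (0,2/3); v=(3,1)
3. t=3 → R at (9,11/3); v=(-3,1)
4. t=3 → L at (0,20/3); v=(3,1)
5. t=4/3 → T at (4,8); v=(3,-1)
6. t=5/3 → R at (9,19/3); v=(-3,-1)
7. t=3 → L at (0,10/3); v=(3,-1)
8. t=3 → R at (9,1/3); v=(-3,-1)

Final position: (9,1/3)
Wall sequence: BLRLTRLR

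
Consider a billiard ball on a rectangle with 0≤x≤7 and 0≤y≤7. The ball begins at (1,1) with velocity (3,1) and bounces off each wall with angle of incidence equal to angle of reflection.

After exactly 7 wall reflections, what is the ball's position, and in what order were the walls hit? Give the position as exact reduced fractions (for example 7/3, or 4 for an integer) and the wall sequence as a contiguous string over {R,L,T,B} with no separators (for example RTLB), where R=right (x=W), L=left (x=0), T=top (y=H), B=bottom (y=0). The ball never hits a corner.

1. t=2 → R at (7,3); v=(-3,1)
2. t=7/3 → L at (0,16/3); v=(3,1)
3. t=5/3 → T at (5,7); v=(3,-1)
4. t=2/3 → R at (7,19/3); v=(-3,-1)
5. t=7/3 → L at (0,4); v=(3,-1)
6. t=7/3 → R at (7,5/3); v=(-3,-1)
7. t=5/3 → B at (2,0); v=(-3,1)

Final position: (2,0)
Wall sequence: RLTRLRB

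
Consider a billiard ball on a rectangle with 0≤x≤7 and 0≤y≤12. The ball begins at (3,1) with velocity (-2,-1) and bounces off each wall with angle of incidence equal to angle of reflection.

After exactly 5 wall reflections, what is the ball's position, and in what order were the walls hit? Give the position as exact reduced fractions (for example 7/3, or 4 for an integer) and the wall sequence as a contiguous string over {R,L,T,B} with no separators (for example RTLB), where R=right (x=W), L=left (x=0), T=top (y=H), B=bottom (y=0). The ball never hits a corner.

1. t=1 → B at (1,0); v=(-2,1)
2. t=1/2 → L at (0,1/2); v=(2,1)
3. t=7/2 → R at (7,4); v=(-2,1)
4. t=7/2 → L at (0,15/2); v=(2,1)
5. t=7/2 → R at (7,11); v=(-2,1)

Final position: (7,11)
Wall sequence: BLRLR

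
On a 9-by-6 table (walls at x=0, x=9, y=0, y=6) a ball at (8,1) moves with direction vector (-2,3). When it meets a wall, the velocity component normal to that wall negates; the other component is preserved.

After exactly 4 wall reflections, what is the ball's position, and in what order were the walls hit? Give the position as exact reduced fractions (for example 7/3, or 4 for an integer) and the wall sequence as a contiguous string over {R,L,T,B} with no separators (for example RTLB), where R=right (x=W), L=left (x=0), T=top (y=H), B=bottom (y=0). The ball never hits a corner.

1. t=5/3 → T at (14/3,6); v=(-2,-3)
2. t=2 → B at (2/3,0); v=(-2,3)
3. t=1/3 → L at (0,1); v=(2,3)
4. t=5/3 → T at (10/3,6); v=(2,-3)

Final position: (10/3,6)
Wall sequence: TBLT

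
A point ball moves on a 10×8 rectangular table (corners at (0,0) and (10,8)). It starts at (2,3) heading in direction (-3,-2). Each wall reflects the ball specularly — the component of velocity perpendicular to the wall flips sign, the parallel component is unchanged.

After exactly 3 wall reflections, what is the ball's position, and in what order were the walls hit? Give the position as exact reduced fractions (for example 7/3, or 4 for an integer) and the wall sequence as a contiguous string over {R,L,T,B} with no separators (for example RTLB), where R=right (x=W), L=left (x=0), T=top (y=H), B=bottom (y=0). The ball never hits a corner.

Final position: (10,5)
Wall sequence: LBR

1. t=2/3 → L at (0,5/3); v=(3,-2)
2. t=5/6 → B at (5/2,0); v=(3,2)
3. t=5/2 → R at (10,5); v=(-3,2)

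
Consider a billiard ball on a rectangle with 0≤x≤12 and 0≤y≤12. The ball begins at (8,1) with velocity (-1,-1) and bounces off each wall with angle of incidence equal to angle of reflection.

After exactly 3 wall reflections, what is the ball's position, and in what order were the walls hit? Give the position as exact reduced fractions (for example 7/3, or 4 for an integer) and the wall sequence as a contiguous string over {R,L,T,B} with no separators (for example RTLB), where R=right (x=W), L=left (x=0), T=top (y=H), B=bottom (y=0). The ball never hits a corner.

Final position: (5,12)
Wall sequence: BLT

1. t=1 → B at (7,0); v=(-1,1)
2. t=7 → L at (0,7); v=(1,1)
3. t=5 → T at (5,12); v=(1,-1)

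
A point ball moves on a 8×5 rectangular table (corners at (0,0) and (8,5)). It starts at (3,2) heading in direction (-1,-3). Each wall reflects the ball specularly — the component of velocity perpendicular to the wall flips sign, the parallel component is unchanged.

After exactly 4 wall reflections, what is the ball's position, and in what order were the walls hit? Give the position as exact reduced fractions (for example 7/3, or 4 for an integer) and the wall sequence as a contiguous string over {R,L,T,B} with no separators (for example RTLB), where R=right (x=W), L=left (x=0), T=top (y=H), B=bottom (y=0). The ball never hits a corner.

1. t=2/3 → B at (7/3,0); v=(-1,3)
2. t=5/3 → T at (2/3,5); v=(-1,-3)
3. t=2/3 → L at (0,3); v=(1,-3)
4. t=1 → B at (1,0); v=(1,3)

Final position: (1,0)
Wall sequence: BTLB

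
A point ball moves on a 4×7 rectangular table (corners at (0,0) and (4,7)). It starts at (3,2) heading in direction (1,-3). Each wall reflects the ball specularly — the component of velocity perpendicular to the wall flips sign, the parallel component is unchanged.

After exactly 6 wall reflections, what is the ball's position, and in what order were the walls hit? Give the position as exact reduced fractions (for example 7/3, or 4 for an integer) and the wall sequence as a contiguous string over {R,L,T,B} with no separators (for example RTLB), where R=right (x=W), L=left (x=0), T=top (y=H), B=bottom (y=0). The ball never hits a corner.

Final position: (8/3,7)
Wall sequence: BRTLBT

1. t=2/3 → B at (11/3,0); v=(1,3)
2. t=1/3 → R at (4,1); v=(-1,3)
3. t=2 → T at (2,7); v=(-1,-3)
4. t=2 → L at (0,1); v=(1,-3)
5. t=1/3 → B at (1/3,0); v=(1,3)
6. t=7/3 → T at (8/3,7); v=(1,-3)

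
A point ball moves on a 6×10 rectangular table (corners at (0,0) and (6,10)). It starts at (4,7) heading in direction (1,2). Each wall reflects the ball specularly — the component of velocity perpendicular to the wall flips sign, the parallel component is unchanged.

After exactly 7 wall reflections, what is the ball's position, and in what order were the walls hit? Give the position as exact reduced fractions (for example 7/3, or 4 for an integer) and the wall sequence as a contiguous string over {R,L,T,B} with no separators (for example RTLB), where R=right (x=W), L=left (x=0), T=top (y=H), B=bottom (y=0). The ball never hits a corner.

Final position: (7/2,0)
Wall sequence: TRBLTRB

1. t=3/2 → T at (11/2,10); v=(1,-2)
2. t=1/2 → R at (6,9); v=(-1,-2)
3. t=9/2 → B at (3/2,0); v=(-1,2)
4. t=3/2 → L at (0,3); v=(1,2)
5. t=7/2 → T at (7/2,10); v=(1,-2)
6. t=5/2 → R at (6,5); v=(-1,-2)
7. t=5/2 → B at (7/2,0); v=(-1,2)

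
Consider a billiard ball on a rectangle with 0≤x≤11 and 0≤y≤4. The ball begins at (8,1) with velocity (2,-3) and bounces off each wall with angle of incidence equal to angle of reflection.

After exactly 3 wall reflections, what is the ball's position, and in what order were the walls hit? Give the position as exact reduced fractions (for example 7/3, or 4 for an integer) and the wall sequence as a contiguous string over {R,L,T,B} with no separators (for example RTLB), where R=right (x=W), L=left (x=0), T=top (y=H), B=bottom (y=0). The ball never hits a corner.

1. t=1/3 → B at (26/3,0); v=(2,3)
2. t=7/6 → R at (11,7/2); v=(-2,3)
3. t=1/6 → T at (32/3,4); v=(-2,-3)

Final position: (32/3,4)
Wall sequence: BRT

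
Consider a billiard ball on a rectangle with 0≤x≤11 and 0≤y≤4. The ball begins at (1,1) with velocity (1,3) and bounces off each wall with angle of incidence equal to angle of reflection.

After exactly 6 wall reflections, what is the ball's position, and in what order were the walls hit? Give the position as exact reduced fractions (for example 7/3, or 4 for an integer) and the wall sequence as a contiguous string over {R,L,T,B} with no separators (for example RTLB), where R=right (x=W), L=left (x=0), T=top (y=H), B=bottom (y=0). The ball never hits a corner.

1. t=1 → T at (2,4); v=(1,-3)
2. t=4/3 → B at (10/3,0); v=(1,3)
3. t=4/3 → T at (14/3,4); v=(1,-3)
4. t=4/3 → B at (6,0); v=(1,3)
5. t=4/3 → T at (22/3,4); v=(1,-3)
6. t=4/3 → B at (26/3,0); v=(1,3)

Final position: (26/3,0)
Wall sequence: TBTBTB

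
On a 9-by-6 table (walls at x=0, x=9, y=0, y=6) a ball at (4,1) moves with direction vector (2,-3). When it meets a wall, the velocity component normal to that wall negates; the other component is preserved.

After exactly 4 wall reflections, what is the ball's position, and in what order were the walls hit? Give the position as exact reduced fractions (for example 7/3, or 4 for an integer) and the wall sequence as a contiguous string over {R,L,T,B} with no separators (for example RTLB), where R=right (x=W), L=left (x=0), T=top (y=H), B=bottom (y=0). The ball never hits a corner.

Final position: (16/3,0)
Wall sequence: BTRB

1. t=1/3 → B at (14/3,0); v=(2,3)
2. t=2 → T at (26/3,6); v=(2,-3)
3. t=1/6 → R at (9,11/2); v=(-2,-3)
4. t=11/6 → B at (16/3,0); v=(-2,3)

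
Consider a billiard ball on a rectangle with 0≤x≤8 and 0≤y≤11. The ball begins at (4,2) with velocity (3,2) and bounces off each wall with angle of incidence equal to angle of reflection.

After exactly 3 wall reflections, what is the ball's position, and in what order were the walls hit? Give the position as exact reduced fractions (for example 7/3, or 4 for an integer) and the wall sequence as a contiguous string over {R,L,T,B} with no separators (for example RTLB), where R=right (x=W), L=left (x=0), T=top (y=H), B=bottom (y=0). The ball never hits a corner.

1. t=4/3 → R at (8,14/3); v=(-3,2)
2. t=8/3 → L at (0,10); v=(3,2)
3. t=1/2 → T at (3/2,11); v=(3,-2)

Final position: (3/2,11)
Wall sequence: RLT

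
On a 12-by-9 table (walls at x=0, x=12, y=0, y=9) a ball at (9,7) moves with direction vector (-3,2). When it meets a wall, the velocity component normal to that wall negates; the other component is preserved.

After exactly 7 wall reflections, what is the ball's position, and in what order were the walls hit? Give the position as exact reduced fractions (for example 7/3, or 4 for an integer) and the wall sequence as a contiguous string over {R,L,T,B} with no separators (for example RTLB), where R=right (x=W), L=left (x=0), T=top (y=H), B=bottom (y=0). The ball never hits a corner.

1. t=1 → T at (6,9); v=(-3,-2)
2. t=2 → L at (0,5); v=(3,-2)
3. t=5/2 → B at (15/2,0); v=(3,2)
4. t=3/2 → R at (12,3); v=(-3,2)
5. t=3 → T at (3,9); v=(-3,-2)
6. t=1 → L at (0,7); v=(3,-2)
7. t=7/2 → B at (21/2,0); v=(3,2)

Final position: (21/2,0)
Wall sequence: TLBRTLB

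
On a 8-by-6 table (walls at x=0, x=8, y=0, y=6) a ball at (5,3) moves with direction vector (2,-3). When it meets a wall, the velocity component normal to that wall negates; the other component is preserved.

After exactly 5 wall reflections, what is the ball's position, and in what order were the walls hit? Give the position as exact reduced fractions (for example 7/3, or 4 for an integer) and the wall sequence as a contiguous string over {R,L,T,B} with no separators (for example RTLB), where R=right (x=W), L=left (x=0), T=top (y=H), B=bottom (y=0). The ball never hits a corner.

1. t=1 → B at (7,0); v=(2,3)
2. t=1/2 → R at (8,3/2); v=(-2,3)
3. t=3/2 → T at (5,6); v=(-2,-3)
4. t=2 → B at (1,0); v=(-2,3)
5. t=1/2 → L at (0,3/2); v=(2,3)

Final position: (0,3/2)
Wall sequence: BRTBL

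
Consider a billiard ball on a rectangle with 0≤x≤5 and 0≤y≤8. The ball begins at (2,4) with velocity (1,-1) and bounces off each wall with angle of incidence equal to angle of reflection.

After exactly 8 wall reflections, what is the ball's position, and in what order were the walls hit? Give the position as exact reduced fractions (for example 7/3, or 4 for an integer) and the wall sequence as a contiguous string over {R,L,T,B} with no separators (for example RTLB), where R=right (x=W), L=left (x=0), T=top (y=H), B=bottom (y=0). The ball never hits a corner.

Final position: (5,3)
Wall sequence: RBLTRLBR

1. t=3 → R at (5,1); v=(-1,-1)
2. t=1 → B at (4,0); v=(-1,1)
3. t=4 → L at (0,4); v=(1,1)
4. t=4 → T at (4,8); v=(1,-1)
5. t=1 → R at (5,7); v=(-1,-1)
6. t=5 → L at (0,2); v=(1,-1)
7. t=2 → B at (2,0); v=(1,1)
8. t=3 → R at (5,3); v=(-1,1)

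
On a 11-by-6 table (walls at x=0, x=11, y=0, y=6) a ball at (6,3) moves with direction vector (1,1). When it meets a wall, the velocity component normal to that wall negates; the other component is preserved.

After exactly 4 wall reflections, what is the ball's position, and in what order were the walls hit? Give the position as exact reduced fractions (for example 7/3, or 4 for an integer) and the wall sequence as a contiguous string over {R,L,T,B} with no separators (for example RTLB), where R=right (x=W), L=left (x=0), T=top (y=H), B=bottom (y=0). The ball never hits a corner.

Final position: (1,6)
Wall sequence: TRBT

1. t=3 → T at (9,6); v=(1,-1)
2. t=2 → R at (11,4); v=(-1,-1)
3. t=4 → B at (7,0); v=(-1,1)
4. t=6 → T at (1,6); v=(-1,-1)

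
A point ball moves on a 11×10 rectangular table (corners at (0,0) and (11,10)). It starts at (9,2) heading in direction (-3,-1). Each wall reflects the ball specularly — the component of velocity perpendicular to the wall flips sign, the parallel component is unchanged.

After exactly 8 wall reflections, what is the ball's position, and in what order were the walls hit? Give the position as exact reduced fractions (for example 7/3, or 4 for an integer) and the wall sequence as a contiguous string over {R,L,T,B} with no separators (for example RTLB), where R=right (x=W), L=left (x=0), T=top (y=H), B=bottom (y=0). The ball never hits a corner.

Final position: (11,2/3)
Wall sequence: BLRLTRLR

1. t=2 → B at (3,0); v=(-3,1)
2. t=1 → L at (0,1); v=(3,1)
3. t=11/3 → R at (11,14/3); v=(-3,1)
4. t=11/3 → L at (0,25/3); v=(3,1)
5. t=5/3 → T at (5,10); v=(3,-1)
6. t=2 → R at (11,8); v=(-3,-1)
7. t=11/3 → L at (0,13/3); v=(3,-1)
8. t=11/3 → R at (11,2/3); v=(-3,-1)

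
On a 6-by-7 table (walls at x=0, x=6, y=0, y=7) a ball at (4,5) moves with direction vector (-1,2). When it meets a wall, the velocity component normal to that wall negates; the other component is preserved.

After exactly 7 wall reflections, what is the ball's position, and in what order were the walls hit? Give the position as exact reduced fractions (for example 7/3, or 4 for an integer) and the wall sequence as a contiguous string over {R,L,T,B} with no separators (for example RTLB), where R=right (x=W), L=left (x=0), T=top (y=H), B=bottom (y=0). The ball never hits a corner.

Final position: (1,7)
Wall sequence: TLBTRBT

1. t=1 → T at (3,7); v=(-1,-2)
2. t=3 → L at (0,1); v=(1,-2)
3. t=1/2 → B at (1/2,0); v=(1,2)
4. t=7/2 → T at (4,7); v=(1,-2)
5. t=2 → R at (6,3); v=(-1,-2)
6. t=3/2 → B at (9/2,0); v=(-1,2)
7. t=7/2 → T at (1,7); v=(-1,-2)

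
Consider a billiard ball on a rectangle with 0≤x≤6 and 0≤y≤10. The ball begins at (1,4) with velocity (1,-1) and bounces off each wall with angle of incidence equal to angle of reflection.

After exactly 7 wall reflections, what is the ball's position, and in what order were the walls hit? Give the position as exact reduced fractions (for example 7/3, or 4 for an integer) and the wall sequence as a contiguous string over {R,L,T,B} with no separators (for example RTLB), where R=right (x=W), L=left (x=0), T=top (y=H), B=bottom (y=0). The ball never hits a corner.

Final position: (1,0)
Wall sequence: BRLTRLB

1. t=4 → B at (5,0); v=(1,1)
2. t=1 → R at (6,1); v=(-1,1)
3. t=6 → L at (0,7); v=(1,1)
4. t=3 → T at (3,10); v=(1,-1)
5. t=3 → R at (6,7); v=(-1,-1)
6. t=6 → L at (0,1); v=(1,-1)
7. t=1 → B at (1,0); v=(1,1)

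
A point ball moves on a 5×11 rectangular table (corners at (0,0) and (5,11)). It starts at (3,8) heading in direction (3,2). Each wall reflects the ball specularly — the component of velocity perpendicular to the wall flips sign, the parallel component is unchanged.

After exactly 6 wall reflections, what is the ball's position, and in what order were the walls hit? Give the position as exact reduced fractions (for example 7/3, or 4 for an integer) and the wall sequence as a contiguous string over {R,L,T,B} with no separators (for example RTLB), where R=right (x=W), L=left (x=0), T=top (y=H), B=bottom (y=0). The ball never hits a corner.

Final position: (4,0)
Wall sequence: RTLRLB

1. t=2/3 → R at (5,28/3); v=(-3,2)
2. t=5/6 → T at (5/2,11); v=(-3,-2)
3. t=5/6 → L at (0,28/3); v=(3,-2)
4. t=5/3 → R at (5,6); v=(-3,-2)
5. t=5/3 → L at (0,8/3); v=(3,-2)
6. t=4/3 → B at (4,0); v=(3,2)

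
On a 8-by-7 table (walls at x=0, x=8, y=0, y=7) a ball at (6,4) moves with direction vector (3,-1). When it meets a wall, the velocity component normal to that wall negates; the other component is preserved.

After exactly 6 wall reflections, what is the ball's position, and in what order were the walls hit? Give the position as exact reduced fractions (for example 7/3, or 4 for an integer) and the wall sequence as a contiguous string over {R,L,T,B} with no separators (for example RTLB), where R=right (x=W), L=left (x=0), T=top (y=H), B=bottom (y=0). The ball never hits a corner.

Final position: (7,7)
Wall sequence: RLBRLT

1. t=2/3 → R at (8,10/3); v=(-3,-1)
2. t=8/3 → L at (0,2/3); v=(3,-1)
3. t=2/3 → B at (2,0); v=(3,1)
4. t=2 → R at (8,2); v=(-3,1)
5. t=8/3 → L at (0,14/3); v=(3,1)
6. t=7/3 → T at (7,7); v=(3,-1)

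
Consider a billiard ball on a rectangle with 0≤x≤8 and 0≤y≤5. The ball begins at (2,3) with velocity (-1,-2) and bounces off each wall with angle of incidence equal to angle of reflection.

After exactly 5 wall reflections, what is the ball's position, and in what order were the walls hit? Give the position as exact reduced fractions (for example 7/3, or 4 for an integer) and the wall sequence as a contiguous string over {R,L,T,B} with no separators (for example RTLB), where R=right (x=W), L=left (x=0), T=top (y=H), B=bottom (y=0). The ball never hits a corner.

1. t=3/2 → B at (1/2,0); v=(-1,2)
2. t=1/2 → L at (0,1); v=(1,2)
3. t=2 → T at (2,5); v=(1,-2)
4. t=5/2 → B at (9/2,0); v=(1,2)
5. t=5/2 → T at (7,5); v=(1,-2)

Final position: (7,5)
Wall sequence: BLTBT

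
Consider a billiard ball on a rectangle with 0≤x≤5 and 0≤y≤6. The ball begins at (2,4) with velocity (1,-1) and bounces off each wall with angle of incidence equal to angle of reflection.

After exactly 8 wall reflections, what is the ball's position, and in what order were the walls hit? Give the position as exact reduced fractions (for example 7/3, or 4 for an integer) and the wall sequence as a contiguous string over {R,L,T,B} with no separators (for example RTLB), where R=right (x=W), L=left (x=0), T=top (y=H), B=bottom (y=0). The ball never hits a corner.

Final position: (4,6)
Wall sequence: RBLTRBLT

1. t=3 → R at (5,1); v=(-1,-1)
2. t=1 → B at (4,0); v=(-1,1)
3. t=4 → L at (0,4); v=(1,1)
4. t=2 → T at (2,6); v=(1,-1)
5. t=3 → R at (5,3); v=(-1,-1)
6. t=3 → B at (2,0); v=(-1,1)
7. t=2 → L at (0,2); v=(1,1)
8. t=4 → T at (4,6); v=(1,-1)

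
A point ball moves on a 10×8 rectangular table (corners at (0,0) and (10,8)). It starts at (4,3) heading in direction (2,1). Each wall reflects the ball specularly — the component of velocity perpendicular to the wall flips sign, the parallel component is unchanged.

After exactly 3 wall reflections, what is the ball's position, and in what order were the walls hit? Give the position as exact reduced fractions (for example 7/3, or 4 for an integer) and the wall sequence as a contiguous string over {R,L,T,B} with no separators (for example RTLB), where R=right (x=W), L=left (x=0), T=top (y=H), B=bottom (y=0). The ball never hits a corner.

Final position: (0,5)
Wall sequence: RTL

1. t=3 → R at (10,6); v=(-2,1)
2. t=2 → T at (6,8); v=(-2,-1)
3. t=3 → L at (0,5); v=(2,-1)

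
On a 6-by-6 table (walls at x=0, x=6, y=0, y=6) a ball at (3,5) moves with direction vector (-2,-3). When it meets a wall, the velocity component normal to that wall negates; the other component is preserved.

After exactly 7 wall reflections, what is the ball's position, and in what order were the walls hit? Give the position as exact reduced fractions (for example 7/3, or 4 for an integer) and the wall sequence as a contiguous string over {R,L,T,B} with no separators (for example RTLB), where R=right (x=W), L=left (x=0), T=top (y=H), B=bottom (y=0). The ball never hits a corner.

1. t=3/2 → L at (0,1/2); v=(2,-3)
2. t=1/6 → B at (1/3,0); v=(2,3)
3. t=2 → T at (13/3,6); v=(2,-3)
4. t=5/6 → R at (6,7/2); v=(-2,-3)
5. t=7/6 → B at (11/3,0); v=(-2,3)
6. t=11/6 → L at (0,11/2); v=(2,3)
7. t=1/6 → T at (1/3,6); v=(2,-3)

Final position: (1/3,6)
Wall sequence: LBTRBLT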